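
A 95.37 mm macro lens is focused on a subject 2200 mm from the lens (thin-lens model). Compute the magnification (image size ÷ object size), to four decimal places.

0.0453×

Thin lens: 1/f = 1/dₒ + 1/dᵢ → 1/dᵢ = 1/95.37 − 1/2200 = 0.0100309 mm⁻¹, so dᵢ ≈ 99.6916 mm.
Magnification m = dᵢ/dₒ = 99.6916/2200 ≈ 0.04531.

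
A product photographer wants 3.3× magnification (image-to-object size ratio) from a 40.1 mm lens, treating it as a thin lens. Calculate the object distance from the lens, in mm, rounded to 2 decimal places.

With m = dᵢ/dₒ and 1/f = 1/dₒ + 1/dᵢ, substituting dᵢ = m·dₒ gives 1/f = (1 + 1/m)/dₒ, hence dₒ = f·(1 + 1/m).
dₒ = 40.1 × (1 + 1/3.3) = 40.1 × 1.30303 ≈ 52.252 mm.

52.25 mm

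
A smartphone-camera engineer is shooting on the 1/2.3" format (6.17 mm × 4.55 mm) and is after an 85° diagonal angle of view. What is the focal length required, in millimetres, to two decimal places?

4.18 mm

Sensor diagonal = √(6.17² + 4.55²) = √58.7714 ≈ 7.6663 mm.
From α = 2·arctan(d/2f) we get f = d / (2·tan(α/2)).
With d = 7.6663 mm and α/2 = 42.5°, tan(α/2) ≈ 0.91633, so f ≈ 7.6663 / 1.83266 ≈ 4.1831 mm.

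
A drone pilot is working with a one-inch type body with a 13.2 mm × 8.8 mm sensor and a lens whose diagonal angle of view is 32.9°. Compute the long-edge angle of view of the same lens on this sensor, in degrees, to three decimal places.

27.606°

Sensor diagonal = √(13.2² + 8.8²) = √251.6800 ≈ 15.8644 mm.
From the diagonal AOV: f = 15.8644 / (2·tan(16.45°)) = 15.8644 / 0.59053 ≈ 26.8648 mm.
Long-edge AOV = 2·arctan(13.2 / (2 × 26.8648)) = 2·arctan(0.24567) ≈ 27.6056°.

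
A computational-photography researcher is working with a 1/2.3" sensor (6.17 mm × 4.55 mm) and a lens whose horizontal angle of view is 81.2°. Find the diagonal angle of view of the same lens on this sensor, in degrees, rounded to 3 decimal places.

From the horizontal AOV: f = 6.17 / (2·tan(40.6°)) = 6.17 / 1.71421 ≈ 3.5993 mm.
Sensor diagonal = √(6.17² + 4.55²) = √58.7714 ≈ 7.6663 mm.
Diagonal AOV = 2·arctan(7.6663 / (2 × 3.5993)) = 2·arctan(1.06495) ≈ 93.6034°.

93.603°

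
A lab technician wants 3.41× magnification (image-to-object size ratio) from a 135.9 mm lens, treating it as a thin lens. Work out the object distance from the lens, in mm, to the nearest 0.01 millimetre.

With m = dᵢ/dₒ and 1/f = 1/dₒ + 1/dᵢ, substituting dᵢ = m·dₒ gives 1/f = (1 + 1/m)/dₒ, hence dₒ = f·(1 + 1/m).
dₒ = 135.9 × (1 + 1/3.41) = 135.9 × 1.29326 ≈ 175.753 mm.

175.75 mm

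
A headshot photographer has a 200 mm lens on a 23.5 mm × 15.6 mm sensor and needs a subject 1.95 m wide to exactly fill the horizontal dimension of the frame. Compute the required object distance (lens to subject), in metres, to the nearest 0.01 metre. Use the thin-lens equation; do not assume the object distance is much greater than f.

16.80 m

W: 1.95 m = 1950 mm.
Magnification m = w/W = dᵢ/dₒ; combined with 1/f = 1/dₒ + 1/dᵢ this gives dₒ = f·(1 + W/w).
dₒ = 200 mm × (1 + 1950/23.5) = 200 × 83.9787 ≈ 16795.745 mm = 16.7957 m.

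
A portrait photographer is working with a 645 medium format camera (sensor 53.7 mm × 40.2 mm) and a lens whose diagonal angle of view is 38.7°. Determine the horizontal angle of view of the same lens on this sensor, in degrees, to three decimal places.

Sensor diagonal = √(53.7² + 40.2²) = √4499.7300 ≈ 67.0800 mm.
From the diagonal AOV: f = 67.0800 / (2·tan(19.35°)) = 67.0800 / 0.70235 ≈ 95.5080 mm.
Horizontal AOV = 2·arctan(53.7 / (2 × 95.5080)) = 2·arctan(0.28113) ≈ 31.4044°.

31.404°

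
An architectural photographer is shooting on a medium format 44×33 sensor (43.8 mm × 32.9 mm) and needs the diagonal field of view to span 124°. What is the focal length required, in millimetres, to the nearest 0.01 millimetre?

Sensor diagonal = √(43.8² + 32.9²) = √3000.8500 ≈ 54.7800 mm.
From α = 2·arctan(d/2f) we get f = d / (2·tan(α/2)).
With d = 54.7800 mm and α/2 = 62°, tan(α/2) ≈ 1.88073, so f ≈ 54.7800 / 3.76145 ≈ 14.5635 mm.

14.56 mm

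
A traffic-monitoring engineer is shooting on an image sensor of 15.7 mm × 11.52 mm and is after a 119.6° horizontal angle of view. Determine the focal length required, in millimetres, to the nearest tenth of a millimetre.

4.6 mm

From α = 2·arctan(w/2f) we get f = w / (2·tan(α/2)).
With w = 15.7 mm and α/2 = 59.8°, tan(α/2) ≈ 1.71817, so f ≈ 15.7 / 3.43634 ≈ 4.5688 mm.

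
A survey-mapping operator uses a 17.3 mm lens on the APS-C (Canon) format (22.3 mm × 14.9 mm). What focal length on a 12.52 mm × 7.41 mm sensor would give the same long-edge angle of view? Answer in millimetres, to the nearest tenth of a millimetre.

Equal angle of view means equal width/f ratio, so f₂ = f₁ · (width₂/width₁) = 17.3 × 12.52/22.3.
f₂ = 17.3 × 0.56143 ≈ 9.713 mm.

9.7 mm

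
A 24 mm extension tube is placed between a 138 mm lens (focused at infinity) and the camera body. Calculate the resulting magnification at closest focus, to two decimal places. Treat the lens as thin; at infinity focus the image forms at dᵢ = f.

0.17×

The tube moves the image plane from f to f + e, so dᵢ = 138 + 24 = 162 mm. Focus is achieved when 1/f = 1/dₒ + 1/dᵢ, giving dₒ = 1/(1/f − 1/(f+e)).
Magnification m = dᵢ/dₒ = (f+e)·(1/f − 1/(f+e)) = e/f = 24/138 ≈ 0.1739.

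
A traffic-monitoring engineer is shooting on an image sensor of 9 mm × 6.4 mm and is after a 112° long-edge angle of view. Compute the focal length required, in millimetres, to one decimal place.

From α = 2·arctan(w/2f) we get f = w / (2·tan(α/2)).
With w = 9 mm and α/2 = 56°, tan(α/2) ≈ 1.48256, so f ≈ 9 / 2.96512 ≈ 3.0353 mm.

3.0 mm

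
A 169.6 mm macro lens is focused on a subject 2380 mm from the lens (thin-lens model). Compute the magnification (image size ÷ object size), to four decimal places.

Thin lens: 1/f = 1/dₒ + 1/dᵢ → 1/dᵢ = 1/169.6 − 1/2380 = 0.0054761 mm⁻¹, so dᵢ ≈ 182.6131 mm.
Magnification m = dᵢ/dₒ = 182.6131/2380 ≈ 0.07673.

0.0767×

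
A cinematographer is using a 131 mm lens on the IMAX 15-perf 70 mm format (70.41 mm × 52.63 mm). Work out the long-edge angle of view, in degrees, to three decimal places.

30.085°

Angle of view α = 2·arctan(w/2f) with w = 70.41 mm and f = 131 mm.
w/2f = 0.26874; arctan(0.26874) ≈ 15.0423°, so α ≈ 30.0846°.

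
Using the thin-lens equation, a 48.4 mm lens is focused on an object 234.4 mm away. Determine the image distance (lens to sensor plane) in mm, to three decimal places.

1/dᵢ = 1/f − 1/dₒ = 1/48.4 − 1/234.4 = 0.0163949 mm⁻¹.
dᵢ = 1/0.0163949 ≈ 60.9944 mm.

60.994 mm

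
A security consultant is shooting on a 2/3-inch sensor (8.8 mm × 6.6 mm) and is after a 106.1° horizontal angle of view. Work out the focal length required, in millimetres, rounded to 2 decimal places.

From α = 2·arctan(w/2f) we get f = w / (2·tan(α/2)).
With w = 8.8 mm and α/2 = 53.05°, tan(α/2) ≈ 1.32946, so f ≈ 8.8 / 2.65891 ≈ 3.3096 mm.

3.31 mm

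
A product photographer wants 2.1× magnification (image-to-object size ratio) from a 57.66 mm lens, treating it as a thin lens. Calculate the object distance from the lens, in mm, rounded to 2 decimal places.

85.12 mm

With m = dᵢ/dₒ and 1/f = 1/dₒ + 1/dᵢ, substituting dᵢ = m·dₒ gives 1/f = (1 + 1/m)/dₒ, hence dₒ = f·(1 + 1/m).
dₒ = 57.66 × (1 + 1/2.1) = 57.66 × 1.47619 ≈ 85.117 mm.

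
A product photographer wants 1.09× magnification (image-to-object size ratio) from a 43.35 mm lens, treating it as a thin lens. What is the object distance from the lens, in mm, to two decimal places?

83.12 mm

With m = dᵢ/dₒ and 1/f = 1/dₒ + 1/dᵢ, substituting dᵢ = m·dₒ gives 1/f = (1 + 1/m)/dₒ, hence dₒ = f·(1 + 1/m).
dₒ = 43.35 × (1 + 1/1.09) = 43.35 × 1.91743 ≈ 83.121 mm.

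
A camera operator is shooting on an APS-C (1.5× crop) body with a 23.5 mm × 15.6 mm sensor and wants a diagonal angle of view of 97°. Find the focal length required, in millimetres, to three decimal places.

12.478 mm

Sensor diagonal = √(23.5² + 15.6²) = √795.6100 ≈ 28.2066 mm.
From α = 2·arctan(d/2f) we get f = d / (2·tan(α/2)).
With d = 28.2066 mm and α/2 = 48.5°, tan(α/2) ≈ 1.13029, so f ≈ 28.2066 / 2.26059 ≈ 12.4775 mm.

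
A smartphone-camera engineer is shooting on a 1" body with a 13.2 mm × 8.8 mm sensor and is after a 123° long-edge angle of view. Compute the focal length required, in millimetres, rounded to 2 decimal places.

From α = 2·arctan(w/2f) we get f = w / (2·tan(α/2)).
With w = 13.2 mm and α/2 = 61.5°, tan(α/2) ≈ 1.84177, so f ≈ 13.2 / 3.68354 ≈ 3.5835 mm.

3.58 mm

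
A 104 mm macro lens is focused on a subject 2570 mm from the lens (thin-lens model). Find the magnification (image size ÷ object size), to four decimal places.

0.0422×

Thin lens: 1/f = 1/dₒ + 1/dᵢ → 1/dᵢ = 1/104 − 1/2570 = 0.0092263 mm⁻¹, so dᵢ ≈ 108.3861 mm.
Magnification m = dᵢ/dₒ = 108.3861/2570 ≈ 0.04217.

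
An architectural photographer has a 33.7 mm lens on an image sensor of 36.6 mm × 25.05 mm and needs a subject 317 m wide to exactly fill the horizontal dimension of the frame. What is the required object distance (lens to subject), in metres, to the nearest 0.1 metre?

W: 317 m = 317000 mm.
Magnification m = w/W = dᵢ/dₒ; combined with 1/f = 1/dₒ + 1/dᵢ this gives dₒ = f·(1 + W/w).
dₒ = 33.7 mm × (1 + 317000/36.6) = 33.7 × 8662.2022 ≈ 291916.214 mm = 291.916 m.

291.9 m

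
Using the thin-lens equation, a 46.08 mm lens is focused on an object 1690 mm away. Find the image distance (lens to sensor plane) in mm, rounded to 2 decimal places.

47.37 mm

1/dᵢ = 1/f − 1/dₒ = 1/46.08 − 1/1690 = 0.0211097 mm⁻¹.
dᵢ = 1/0.0211097 ≈ 47.3716 mm.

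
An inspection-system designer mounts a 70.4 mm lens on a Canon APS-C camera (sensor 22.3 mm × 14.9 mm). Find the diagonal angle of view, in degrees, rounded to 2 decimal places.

Sensor diagonal = √(22.3² + 14.9²) = √719.3000 ≈ 26.8198 mm.
Angle of view α = 2·arctan(d/2f) with d = 26.8198 mm and f = 70.4 mm.
d/2f = 0.19048; arctan(0.19048) ≈ 10.7846°, so α ≈ 21.5692°.

21.57°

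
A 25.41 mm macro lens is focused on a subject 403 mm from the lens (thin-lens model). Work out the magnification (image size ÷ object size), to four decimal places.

Thin lens: 1/f = 1/dₒ + 1/dᵢ → 1/dᵢ = 1/25.41 − 1/403 = 0.0368732 mm⁻¹, so dᵢ ≈ 27.1200 mm.
Magnification m = dᵢ/dₒ = 27.1200/403 ≈ 0.06730.

0.0673×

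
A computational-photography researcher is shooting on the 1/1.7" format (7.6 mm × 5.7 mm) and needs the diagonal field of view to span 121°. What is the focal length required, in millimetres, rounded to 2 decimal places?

2.69 mm

Sensor diagonal = √(7.6² + 5.7²) = √90.2500 ≈ 9.5000 mm.
From α = 2·arctan(d/2f) we get f = d / (2·tan(α/2)).
With d = 9.5000 mm and α/2 = 60.5°, tan(α/2) ≈ 1.76749, so f ≈ 9.5000 / 3.53499 ≈ 2.6874 mm.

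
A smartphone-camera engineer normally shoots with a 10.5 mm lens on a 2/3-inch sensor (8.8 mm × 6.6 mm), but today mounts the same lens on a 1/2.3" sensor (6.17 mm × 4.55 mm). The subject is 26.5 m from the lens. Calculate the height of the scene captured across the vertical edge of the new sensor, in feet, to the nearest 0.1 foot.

The focal length stays 10.5 mm; the relevant sensor dimension is now h = 4.55 mm. Object distance dₒ = 26.5 m = 26500 mm.
Thin-lens field height W = h·(dₒ − f)/f = 4.55 × (26500 − 10.5)/10.5 ≈ 11478.783 mm = 11478.783/304.8 ft = 37.6601 ft.

37.7 ft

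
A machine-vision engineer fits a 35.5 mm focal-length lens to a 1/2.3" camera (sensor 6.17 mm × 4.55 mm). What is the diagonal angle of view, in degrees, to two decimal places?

Sensor diagonal = √(6.17² + 4.55²) = √58.7714 ≈ 7.6663 mm.
Angle of view α = 2·arctan(d/2f) with d = 7.6663 mm and f = 35.5 mm.
d/2f = 0.10798; arctan(0.10798) ≈ 6.1627°, so α ≈ 12.3253°.

12.33°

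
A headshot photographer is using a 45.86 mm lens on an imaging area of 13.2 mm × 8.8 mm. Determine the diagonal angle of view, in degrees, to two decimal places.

Sensor diagonal = √(13.2² + 8.8²) = √251.6800 ≈ 15.8644 mm.
Angle of view α = 2·arctan(d/2f) with d = 15.8644 mm and f = 45.86 mm.
d/2f = 0.17297; arctan(0.17297) ≈ 9.8131°, so α ≈ 19.6262°.

19.63°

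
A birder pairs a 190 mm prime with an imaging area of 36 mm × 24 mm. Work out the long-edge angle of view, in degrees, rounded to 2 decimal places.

10.82°

Angle of view α = 2·arctan(w/2f) with w = 36 mm and f = 190 mm.
w/2f = 0.09474; arctan(0.09474) ≈ 5.4119°, so α ≈ 10.8237°.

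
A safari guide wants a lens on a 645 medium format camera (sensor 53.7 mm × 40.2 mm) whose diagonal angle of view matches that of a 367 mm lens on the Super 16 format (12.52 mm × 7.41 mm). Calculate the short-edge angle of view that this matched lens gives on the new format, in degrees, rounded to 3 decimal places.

Sensor diagonal = √(12.52² + 7.41²) = √211.6585 ≈ 14.5485 mm.
Sensor diagonal = √(53.7² + 40.2²) = √4499.7300 ≈ 67.0800 mm.
Equal diagonal AOV ⇒ f₂ = f₁ · 67.0800/14.5485 = 367 × 4.61079 ≈ 1692.1600 mm.
Short-edge AOV on the new format = 2·arctan(40.2 / (2 × 1692.1600)) = 2·arctan(0.01188) ≈ 1.3611°.

1.361°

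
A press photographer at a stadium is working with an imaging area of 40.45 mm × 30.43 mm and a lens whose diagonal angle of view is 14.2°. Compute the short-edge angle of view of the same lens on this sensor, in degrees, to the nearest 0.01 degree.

Sensor diagonal = √(40.45² + 30.43²) = √2562.1874 ≈ 50.6181 mm.
From the diagonal AOV: f = 50.6181 / (2·tan(7.1°)) = 50.6181 / 0.24911 ≈ 203.1930 mm.
Short-edge AOV = 2·arctan(30.43 / (2 × 203.1930)) = 2·arctan(0.07488) ≈ 8.5646°.

8.56°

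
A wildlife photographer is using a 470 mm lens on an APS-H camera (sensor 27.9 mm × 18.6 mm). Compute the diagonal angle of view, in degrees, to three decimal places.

4.086°

Sensor diagonal = √(27.9² + 18.6²) = √1124.3700 ≈ 33.5316 mm.
Angle of view α = 2·arctan(d/2f) with d = 33.5316 mm and f = 470 mm.
d/2f = 0.03567; arctan(0.03567) ≈ 2.0430°, so α ≈ 4.0860°.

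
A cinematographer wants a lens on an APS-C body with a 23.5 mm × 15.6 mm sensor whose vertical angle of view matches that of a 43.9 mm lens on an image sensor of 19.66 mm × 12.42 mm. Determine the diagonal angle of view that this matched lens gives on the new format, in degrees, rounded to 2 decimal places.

28.69°

Equal vertical AOV ⇒ f₂ = f₁ · 15.6/12.42 = 43.9 × 1.25604 ≈ 55.1401 mm.
Sensor diagonal = √(23.5² + 15.6²) = √795.6100 ≈ 28.2066 mm.
Diagonal AOV on the new format = 2·arctan(28.2066 / (2 × 55.1401)) = 2·arctan(0.25577) ≈ 28.6941°.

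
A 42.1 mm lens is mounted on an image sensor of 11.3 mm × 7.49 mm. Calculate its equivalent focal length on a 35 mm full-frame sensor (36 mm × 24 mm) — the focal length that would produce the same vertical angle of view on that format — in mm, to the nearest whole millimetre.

Equal angle of view means equal height/f ratio, so f₂ = f₁ · (height₂/height₁) = 42.1 × 24/7.49.
f₂ = 42.1 × 3.20427 ≈ 134.900 mm.

135 mm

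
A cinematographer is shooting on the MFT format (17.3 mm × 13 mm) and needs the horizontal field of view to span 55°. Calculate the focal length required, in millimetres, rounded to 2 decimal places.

From α = 2·arctan(w/2f) we get f = w / (2·tan(α/2)).
With w = 17.3 mm and α/2 = 27.5°, tan(α/2) ≈ 0.52057, so f ≈ 17.3 / 1.04113 ≈ 16.6165 mm.

16.62 mm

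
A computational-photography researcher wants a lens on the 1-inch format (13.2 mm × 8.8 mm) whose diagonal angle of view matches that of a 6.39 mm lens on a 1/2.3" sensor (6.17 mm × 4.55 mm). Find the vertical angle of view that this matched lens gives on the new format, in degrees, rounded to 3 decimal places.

Sensor diagonal = √(6.17² + 4.55²) = √58.7714 ≈ 7.6663 mm.
Sensor diagonal = √(13.2² + 8.8²) = √251.6800 ≈ 15.8644 mm.
Equal diagonal AOV ⇒ f₂ = f₁ · 15.8644/7.6663 = 6.39 × 2.06939 ≈ 13.2234 mm.
Vertical AOV on the new format = 2·arctan(8.8 / (2 × 13.2234)) = 2·arctan(0.33274) ≈ 36.8091°.

36.809°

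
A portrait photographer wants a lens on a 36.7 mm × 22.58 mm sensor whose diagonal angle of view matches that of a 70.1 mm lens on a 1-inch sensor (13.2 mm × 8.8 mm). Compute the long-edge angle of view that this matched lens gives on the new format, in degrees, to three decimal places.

11.010°

Sensor diagonal = √(13.2² + 8.8²) = √251.6800 ≈ 15.8644 mm.
Sensor diagonal = √(36.7² + 22.58²) = √1856.7464 ≈ 43.0900 mm.
Equal diagonal AOV ⇒ f₂ = f₁ · 43.0900/15.8644 = 70.1 × 2.71614 ≈ 190.4013 mm.
Long-edge AOV on the new format = 2·arctan(36.7 / (2 × 190.4013)) = 2·arctan(0.09638) ≈ 11.0098°.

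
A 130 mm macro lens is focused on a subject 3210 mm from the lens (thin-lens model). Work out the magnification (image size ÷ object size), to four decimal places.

0.0422×

Thin lens: 1/f = 1/dₒ + 1/dᵢ → 1/dᵢ = 1/130 − 1/3210 = 0.0073808 mm⁻¹, so dᵢ ≈ 135.4870 mm.
Magnification m = dᵢ/dₒ = 135.4870/3210 ≈ 0.04221.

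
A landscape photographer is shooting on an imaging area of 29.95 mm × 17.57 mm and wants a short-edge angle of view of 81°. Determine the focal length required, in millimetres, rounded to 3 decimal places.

10.286 mm

From α = 2·arctan(h/2f) we get f = h / (2·tan(α/2)).
With h = 17.57 mm and α/2 = 40.5°, tan(α/2) ≈ 0.85408, so f ≈ 17.57 / 1.70816 ≈ 10.2859 mm.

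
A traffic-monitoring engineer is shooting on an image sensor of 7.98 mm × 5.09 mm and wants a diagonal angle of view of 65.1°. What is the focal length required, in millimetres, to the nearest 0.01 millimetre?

Sensor diagonal = √(7.98² + 5.09²) = √89.5885 ≈ 9.4651 mm.
From α = 2·arctan(d/2f) we get f = d / (2·tan(α/2)).
With d = 9.4651 mm and α/2 = 32.55°, tan(α/2) ≈ 0.63830, so f ≈ 9.4651 / 1.27660 ≈ 7.4143 mm.

7.41 mm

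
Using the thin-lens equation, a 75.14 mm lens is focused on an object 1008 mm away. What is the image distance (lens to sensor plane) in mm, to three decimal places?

1/dᵢ = 1/f − 1/dₒ = 1/75.14 − 1/1008 = 0.0123164 mm⁻¹.
dᵢ = 1/0.0123164 ≈ 81.1924 mm.

81.192 mm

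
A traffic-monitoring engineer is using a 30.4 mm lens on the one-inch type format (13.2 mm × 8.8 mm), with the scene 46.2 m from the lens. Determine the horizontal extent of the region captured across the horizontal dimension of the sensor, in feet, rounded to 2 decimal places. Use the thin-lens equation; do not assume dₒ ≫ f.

dₒ: 46.2 m = 46200 mm.
Similar triangles through the lens centre give W/dₒ = w/dᵢ; with 1/f = 1/dₒ + 1/dᵢ this gives W = w·(dₒ − f)/f.
W = 13.2 mm × (46200 − 30.4) / 30.4 = 13.2 × 1518.7368 ≈ 20047.326 mm = 20047.326/304.8 ft = 65.7721 ft.

65.77 ft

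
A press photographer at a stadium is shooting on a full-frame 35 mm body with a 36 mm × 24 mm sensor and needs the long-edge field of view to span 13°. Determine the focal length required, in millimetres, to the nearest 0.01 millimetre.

From α = 2·arctan(w/2f) we get f = w / (2·tan(α/2)).
With w = 36 mm and α/2 = 6.5°, tan(α/2) ≈ 0.11394, so f ≈ 36 / 0.22787 ≈ 157.9840 mm.

157.98 mm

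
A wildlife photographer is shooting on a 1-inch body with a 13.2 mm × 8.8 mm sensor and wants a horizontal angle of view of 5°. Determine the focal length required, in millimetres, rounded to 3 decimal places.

From α = 2·arctan(w/2f) we get f = w / (2·tan(α/2)).
With w = 13.2 mm and α/2 = 2.5°, tan(α/2) ≈ 0.04366, so f ≈ 13.2 / 0.08732 ≈ 151.1649 mm.

151.165 mm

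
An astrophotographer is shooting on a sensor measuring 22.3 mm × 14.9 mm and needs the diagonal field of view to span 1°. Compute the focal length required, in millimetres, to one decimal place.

1536.6 mm

Sensor diagonal = √(22.3² + 14.9²) = √719.3000 ≈ 26.8198 mm.
From α = 2·arctan(d/2f) we get f = d / (2·tan(α/2)).
With d = 26.8198 mm and α/2 = 0.5°, tan(α/2) ≈ 0.00873, so f ≈ 26.8198 / 0.01745 ≈ 1536.6206 mm.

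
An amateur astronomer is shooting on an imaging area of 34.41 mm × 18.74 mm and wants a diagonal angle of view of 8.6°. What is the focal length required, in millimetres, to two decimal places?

260.55 mm

Sensor diagonal = √(34.41² + 18.74²) = √1535.2357 ≈ 39.1821 mm.
From α = 2·arctan(d/2f) we get f = d / (2·tan(α/2)).
With d = 39.1821 mm and α/2 = 4.3°, tan(α/2) ≈ 0.07519, so f ≈ 39.1821 / 0.15038 ≈ 260.5525 mm.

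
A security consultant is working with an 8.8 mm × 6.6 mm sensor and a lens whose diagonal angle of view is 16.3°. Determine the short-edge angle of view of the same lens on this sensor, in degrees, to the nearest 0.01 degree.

Sensor diagonal = √(8.8² + 6.6²) = √121.0000 ≈ 11.0000 mm.
From the diagonal AOV: f = 11.0000 / (2·tan(8.15°)) = 11.0000 / 0.28642 ≈ 38.4047 mm.
Short-edge AOV = 2·arctan(6.6 / (2 × 38.4047)) = 2·arctan(0.08593) ≈ 9.8224°.

9.82°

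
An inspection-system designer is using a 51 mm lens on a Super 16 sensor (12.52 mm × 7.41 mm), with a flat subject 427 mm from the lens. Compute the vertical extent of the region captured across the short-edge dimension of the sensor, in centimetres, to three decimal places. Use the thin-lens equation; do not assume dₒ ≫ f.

5.463 cm

Similar triangles through the lens centre give W/dₒ = h/dᵢ; with 1/f = 1/dₒ + 1/dᵢ this gives W = h·(dₒ − f)/f.
W = 7.41 mm × (427 − 51) / 51 = 7.41 × 7.3725 ≈ 54.631 mm = 5.46306 cm.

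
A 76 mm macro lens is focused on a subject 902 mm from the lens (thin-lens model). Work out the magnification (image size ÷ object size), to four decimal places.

Thin lens: 1/f = 1/dₒ + 1/dᵢ → 1/dᵢ = 1/76 − 1/902 = 0.0120492 mm⁻¹, so dᵢ ≈ 82.9927 mm.
Magnification m = dᵢ/dₒ = 82.9927/902 ≈ 0.09201.

0.0920×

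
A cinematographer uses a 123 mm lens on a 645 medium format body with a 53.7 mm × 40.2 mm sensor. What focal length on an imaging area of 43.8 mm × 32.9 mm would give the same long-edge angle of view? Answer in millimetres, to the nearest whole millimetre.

Equal angle of view means equal width/f ratio, so f₂ = f₁ · (width₂/width₁) = 123 × 43.8/53.7.
f₂ = 123 × 0.81564 ≈ 100.324 mm.

100 mm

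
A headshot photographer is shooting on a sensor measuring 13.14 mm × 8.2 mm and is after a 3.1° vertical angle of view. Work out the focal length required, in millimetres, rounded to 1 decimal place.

151.5 mm

From α = 2·arctan(h/2f) we get f = h / (2·tan(α/2)).
With h = 8.2 mm and α/2 = 1.55°, tan(α/2) ≈ 0.02706, so f ≈ 8.2 / 0.05412 ≈ 151.5196 mm.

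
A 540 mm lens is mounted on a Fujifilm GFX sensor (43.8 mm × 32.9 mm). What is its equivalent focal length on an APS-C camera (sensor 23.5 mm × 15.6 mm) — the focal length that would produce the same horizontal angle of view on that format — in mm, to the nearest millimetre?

Equal angle of view means equal width/f ratio, so f₂ = f₁ · (width₂/width₁) = 540 × 23.5/43.8.
f₂ = 540 × 0.53653 ≈ 289.726 mm.

290 mm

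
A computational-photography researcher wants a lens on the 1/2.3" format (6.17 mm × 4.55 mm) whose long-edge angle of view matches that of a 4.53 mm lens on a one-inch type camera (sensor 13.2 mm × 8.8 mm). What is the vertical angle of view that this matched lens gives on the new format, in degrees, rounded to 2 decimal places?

94.11°

Equal long-edge AOV ⇒ f₂ = f₁ · 6.17/13.2 = 4.53 × 0.46742 ≈ 2.1174 mm.
Vertical AOV on the new format = 2·arctan(4.55 / (2 × 2.1174)) = 2·arctan(1.07441) ≈ 94.1089°.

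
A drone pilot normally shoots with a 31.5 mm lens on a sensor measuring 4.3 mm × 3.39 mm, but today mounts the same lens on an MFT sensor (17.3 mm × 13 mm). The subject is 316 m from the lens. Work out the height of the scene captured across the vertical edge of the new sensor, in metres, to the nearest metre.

130 m

The focal length stays 31.5 mm; the relevant sensor dimension is now h = 13 mm. Object distance dₒ = 316 m = 316000 mm.
Thin-lens field height W = h·(dₒ − f)/f = 13 × (316000 − 31.5)/31.5 ≈ 130399.698 mm = 130.4 m.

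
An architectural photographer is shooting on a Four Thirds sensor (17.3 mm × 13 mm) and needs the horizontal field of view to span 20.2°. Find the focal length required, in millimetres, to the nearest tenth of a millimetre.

From α = 2·arctan(w/2f) we get f = w / (2·tan(α/2)).
With w = 17.3 mm and α/2 = 10.1°, tan(α/2) ≈ 0.17813, so f ≈ 17.3 / 0.35625 ≈ 48.5608 mm.

48.6 mm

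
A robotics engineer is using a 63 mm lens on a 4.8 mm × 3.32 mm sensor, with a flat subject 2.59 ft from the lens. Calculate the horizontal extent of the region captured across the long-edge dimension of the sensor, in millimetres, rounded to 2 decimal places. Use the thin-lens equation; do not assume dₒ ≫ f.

dₒ: 2.59 ft × 304.8 mm/ft = 789.43 mm.
Similar triangles through the lens centre give W/dₒ = w/dᵢ; with 1/f = 1/dₒ + 1/dᵢ this gives W = w·(dₒ − f)/f.
W = 4.8 mm × (789.432 − 63) / 63 = 4.8 × 11.5307 ≈ 55.347 mm.

55.35 mm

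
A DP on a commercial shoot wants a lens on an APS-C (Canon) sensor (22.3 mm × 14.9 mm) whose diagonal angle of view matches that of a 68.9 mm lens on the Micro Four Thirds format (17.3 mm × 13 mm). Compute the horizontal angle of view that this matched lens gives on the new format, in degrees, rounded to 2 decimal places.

14.88°

Sensor diagonal = √(17.3² + 13²) = √468.2900 ≈ 21.6400 mm.
Sensor diagonal = √(22.3² + 14.9²) = √719.3000 ≈ 26.8198 mm.
Equal diagonal AOV ⇒ f₂ = f₁ · 26.8198/21.6400 = 68.9 × 1.23936 ≈ 85.3919 mm.
Horizontal AOV on the new format = 2·arctan(22.3 / (2 × 85.3919)) = 2·arctan(0.13057) ≈ 14.8785°.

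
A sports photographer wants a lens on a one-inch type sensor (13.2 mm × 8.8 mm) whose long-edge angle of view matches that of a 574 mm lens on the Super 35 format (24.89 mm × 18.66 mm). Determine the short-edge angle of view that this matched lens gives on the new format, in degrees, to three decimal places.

Equal long-edge AOV ⇒ f₂ = f₁ · 13.2/24.89 = 574 × 0.53033 ≈ 304.4114 mm.
Short-edge AOV on the new format = 2·arctan(8.8 / (2 × 304.4114)) = 2·arctan(0.01445) ≈ 1.6562°.

1.656°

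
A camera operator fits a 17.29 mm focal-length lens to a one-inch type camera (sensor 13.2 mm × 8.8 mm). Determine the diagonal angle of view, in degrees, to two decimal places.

Sensor diagonal = √(13.2² + 8.8²) = √251.6800 ≈ 15.8644 mm.
Angle of view α = 2·arctan(d/2f) with d = 15.8644 mm and f = 17.29 mm.
d/2f = 0.45877; arctan(0.45877) ≈ 24.6445°, so α ≈ 49.2889°.

49.29°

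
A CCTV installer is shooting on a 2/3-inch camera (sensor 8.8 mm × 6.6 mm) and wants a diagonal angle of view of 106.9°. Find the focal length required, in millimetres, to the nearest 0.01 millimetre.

Sensor diagonal = √(8.8² + 6.6²) = √121.0000 ≈ 11.0000 mm.
From α = 2·arctan(d/2f) we get f = d / (2·tan(α/2)).
With d = 11.0000 mm and α/2 = 53.45°, tan(α/2) ≈ 1.34896, so f ≈ 11.0000 / 2.69792 ≈ 4.0772 mm.

4.08 mm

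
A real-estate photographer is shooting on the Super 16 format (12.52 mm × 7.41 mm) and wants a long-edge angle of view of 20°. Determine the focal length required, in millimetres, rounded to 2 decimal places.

From α = 2·arctan(w/2f) we get f = w / (2·tan(α/2)).
With w = 12.52 mm and α/2 = 10°, tan(α/2) ≈ 0.17633, so f ≈ 12.52 / 0.35265 ≈ 35.5022 mm.

35.50 mm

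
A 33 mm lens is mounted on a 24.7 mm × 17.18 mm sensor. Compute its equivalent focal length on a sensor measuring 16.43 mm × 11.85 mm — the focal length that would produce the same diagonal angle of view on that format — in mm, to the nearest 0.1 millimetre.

22.2 mm

Sensor diagonal = √(24.7² + 17.18²) = √905.2424 ≈ 30.0872 mm.
Sensor diagonal = √(16.43² + 11.85²) = √410.3674 ≈ 20.2575 mm.
Equal angle of view means equal diagonal/f ratio, so f₂ = f₁ · (diagonal₂/diagonal₁) = 33 × 20.2575/30.0872.
f₂ = 33 × 0.67329 ≈ 22.219 mm.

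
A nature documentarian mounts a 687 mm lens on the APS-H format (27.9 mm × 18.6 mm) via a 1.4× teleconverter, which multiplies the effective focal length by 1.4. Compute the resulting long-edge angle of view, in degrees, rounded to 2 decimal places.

1.66°

Effective focal length f = 687 × 1.4 = 961.8 mm.
α = 2·arctan(27.9 / (2 × 961.8)) = 2·arctan(0.01450) ≈ 1.6619°.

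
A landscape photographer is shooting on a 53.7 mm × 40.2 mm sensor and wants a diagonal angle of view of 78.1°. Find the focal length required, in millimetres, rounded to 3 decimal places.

Sensor diagonal = √(53.7² + 40.2²) = √4499.7300 ≈ 67.0800 mm.
From α = 2·arctan(d/2f) we get f = d / (2·tan(α/2)).
With d = 67.0800 mm and α/2 = 39.05°, tan(α/2) ≈ 0.81123, so f ≈ 67.0800 / 1.62246 ≈ 41.3446 mm.

41.345 mm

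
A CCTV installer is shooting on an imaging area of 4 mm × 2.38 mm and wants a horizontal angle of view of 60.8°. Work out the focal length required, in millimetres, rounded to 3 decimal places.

From α = 2·arctan(w/2f) we get f = w / (2·tan(α/2)).
With w = 4 mm and α/2 = 30.4°, tan(α/2) ≈ 0.58670, so f ≈ 4 / 1.17339 ≈ 3.4089 mm.

3.409 mm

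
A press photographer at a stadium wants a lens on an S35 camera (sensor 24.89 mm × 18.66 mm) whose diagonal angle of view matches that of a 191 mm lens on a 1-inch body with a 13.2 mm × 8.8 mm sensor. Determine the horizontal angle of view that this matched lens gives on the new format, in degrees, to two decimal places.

3.81°

Sensor diagonal = √(13.2² + 8.8²) = √251.6800 ≈ 15.8644 mm.
Sensor diagonal = √(24.89² + 18.66²) = √967.7077 ≈ 31.1080 mm.
Equal diagonal AOV ⇒ f₂ = f₁ · 31.1080/15.8644 = 191 × 1.96087 ≈ 374.5253 mm.
Horizontal AOV on the new format = 2·arctan(24.89 / (2 × 374.5253)) = 2·arctan(0.03323) ≈ 3.8063°.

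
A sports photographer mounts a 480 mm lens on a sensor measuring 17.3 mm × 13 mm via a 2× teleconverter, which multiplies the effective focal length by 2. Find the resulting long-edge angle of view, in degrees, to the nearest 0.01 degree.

1.03°

Effective focal length f = 480 × 2 = 960 mm.
α = 2·arctan(17.3 / (2 × 960)) = 2·arctan(0.00901) ≈ 1.0325°.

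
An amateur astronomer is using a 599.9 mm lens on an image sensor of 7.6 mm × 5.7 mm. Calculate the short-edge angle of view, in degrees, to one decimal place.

0.5°

Angle of view α = 2·arctan(h/2f) with h = 5.7 mm and f = 599.9 mm.
h/2f = 0.00475; arctan(0.00475) ≈ 0.2722°, so α ≈ 0.5444°.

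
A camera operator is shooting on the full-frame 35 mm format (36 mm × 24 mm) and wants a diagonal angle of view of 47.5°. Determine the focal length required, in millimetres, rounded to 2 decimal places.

Sensor diagonal = √(36² + 24²) = √1872.0000 ≈ 43.2666 mm.
From α = 2·arctan(d/2f) we get f = d / (2·tan(α/2)).
With d = 43.2666 mm and α/2 = 23.75°, tan(α/2) ≈ 0.44001, so f ≈ 43.2666 / 0.88002 ≈ 49.1654 mm.

49.17 mm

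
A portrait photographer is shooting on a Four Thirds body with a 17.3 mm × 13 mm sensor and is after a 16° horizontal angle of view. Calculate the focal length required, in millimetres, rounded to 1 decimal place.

From α = 2·arctan(w/2f) we get f = w / (2·tan(α/2)).
With w = 17.3 mm and α/2 = 8°, tan(α/2) ≈ 0.14054, so f ≈ 17.3 / 0.28108 ≈ 61.5479 mm.

61.5 mm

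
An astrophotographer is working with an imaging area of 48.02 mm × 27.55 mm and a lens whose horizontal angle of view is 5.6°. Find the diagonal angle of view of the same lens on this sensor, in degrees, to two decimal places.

From the horizontal AOV: f = 48.02 / (2·tan(2.8°)) = 48.02 / 0.09782 ≈ 490.9201 mm.
Sensor diagonal = √(48.02² + 27.55²) = √3064.9229 ≈ 55.3617 mm.
Diagonal AOV = 2·arctan(55.3617 / (2 × 490.9201)) = 2·arctan(0.05639) ≈ 6.4545°.

6.45°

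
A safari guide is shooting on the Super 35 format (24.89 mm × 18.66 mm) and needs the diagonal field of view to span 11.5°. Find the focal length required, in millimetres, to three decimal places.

Sensor diagonal = √(24.89² + 18.66²) = √967.7077 ≈ 31.1080 mm.
From α = 2·arctan(d/2f) we get f = d / (2·tan(α/2)).
With d = 31.1080 mm and α/2 = 5.75°, tan(α/2) ≈ 0.10069, so f ≈ 31.1080 / 0.20139 ≈ 154.4669 mm.

154.467 mm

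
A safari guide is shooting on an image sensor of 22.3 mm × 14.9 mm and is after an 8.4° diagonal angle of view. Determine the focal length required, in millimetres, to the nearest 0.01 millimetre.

182.61 mm

Sensor diagonal = √(22.3² + 14.9²) = √719.3000 ≈ 26.8198 mm.
From α = 2·arctan(d/2f) we get f = d / (2·tan(α/2)).
With d = 26.8198 mm and α/2 = 4.2°, tan(α/2) ≈ 0.07344, so f ≈ 26.8198 / 0.14687 ≈ 182.6079 mm.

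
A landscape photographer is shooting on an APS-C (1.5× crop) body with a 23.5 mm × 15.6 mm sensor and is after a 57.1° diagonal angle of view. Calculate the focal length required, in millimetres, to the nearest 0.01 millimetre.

Sensor diagonal = √(23.5² + 15.6²) = √795.6100 ≈ 28.2066 mm.
From α = 2·arctan(d/2f) we get f = d / (2·tan(α/2)).
With d = 28.2066 mm and α/2 = 28.55°, tan(α/2) ≈ 0.54409, so f ≈ 28.2066 / 1.08817 ≈ 25.9210 mm.

25.92 mm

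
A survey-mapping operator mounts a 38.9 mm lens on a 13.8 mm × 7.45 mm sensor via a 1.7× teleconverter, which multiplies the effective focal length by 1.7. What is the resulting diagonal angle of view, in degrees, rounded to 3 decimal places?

Effective focal length f = 38.9 × 1.7 = 66.13 mm.
Sensor diagonal = √(13.8² + 7.45²) = √245.9425 ≈ 15.6826 mm.
α = 2·arctan(15.683 / (2 × 66.13)) = 2·arctan(0.11857) ≈ 13.5244°.

13.524°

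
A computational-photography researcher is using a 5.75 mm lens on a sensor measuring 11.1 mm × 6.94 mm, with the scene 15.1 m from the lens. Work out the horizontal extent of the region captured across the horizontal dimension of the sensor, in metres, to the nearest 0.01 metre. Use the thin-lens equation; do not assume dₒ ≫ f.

29.14 m

dₒ: 15.1 m = 15100 mm.
Similar triangles through the lens centre give W/dₒ = w/dᵢ; with 1/f = 1/dₒ + 1/dᵢ this gives W = w·(dₒ − f)/f.
W = 11.1 mm × (15100 − 5.75) / 5.75 = 11.1 × 2625.0870 ≈ 29138.465 mm = 29.1385 m.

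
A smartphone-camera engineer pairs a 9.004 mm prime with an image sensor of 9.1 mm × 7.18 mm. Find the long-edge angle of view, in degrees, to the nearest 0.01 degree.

53.62°

Angle of view α = 2·arctan(w/2f) with w = 9.1 mm and f = 9.004 mm.
w/2f = 0.50533; arctan(0.50533) ≈ 26.8089°, so α ≈ 53.6178°.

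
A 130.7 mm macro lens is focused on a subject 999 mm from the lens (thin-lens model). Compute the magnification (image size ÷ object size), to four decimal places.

Thin lens: 1/f = 1/dₒ + 1/dᵢ → 1/dᵢ = 1/130.7 − 1/999 = 0.0066501 mm⁻¹, so dᵢ ≈ 150.3735 mm.
Magnification m = dᵢ/dₒ = 150.3735/999 ≈ 0.15052.

0.1505×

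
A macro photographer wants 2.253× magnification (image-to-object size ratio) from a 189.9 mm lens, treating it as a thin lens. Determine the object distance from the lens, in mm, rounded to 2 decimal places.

With m = dᵢ/dₒ and 1/f = 1/dₒ + 1/dᵢ, substituting dᵢ = m·dₒ gives 1/f = (1 + 1/m)/dₒ, hence dₒ = f·(1 + 1/m).
dₒ = 189.9 × (1 + 1/2.253) = 189.9 × 1.44385 ≈ 274.188 mm.

274.19 mm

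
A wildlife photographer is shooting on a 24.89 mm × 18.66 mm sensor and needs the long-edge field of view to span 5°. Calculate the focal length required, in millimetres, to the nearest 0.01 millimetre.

From α = 2·arctan(w/2f) we get f = w / (2·tan(α/2)).
With w = 24.89 mm and α/2 = 2.5°, tan(α/2) ≈ 0.04366, so f ≈ 24.89 / 0.08732 ≈ 285.0374 mm.

285.04 mm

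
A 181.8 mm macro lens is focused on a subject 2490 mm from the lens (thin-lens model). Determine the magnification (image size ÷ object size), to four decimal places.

Thin lens: 1/f = 1/dₒ + 1/dᵢ → 1/dᵢ = 1/181.8 − 1/2490 = 0.0050989 mm⁻¹, so dᵢ ≈ 196.1191 mm.
Magnification m = dᵢ/dₒ = 196.1191/2490 ≈ 0.07876.

0.0788×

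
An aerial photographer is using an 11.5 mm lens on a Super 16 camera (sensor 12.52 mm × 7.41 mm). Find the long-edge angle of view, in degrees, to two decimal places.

Angle of view α = 2·arctan(w/2f) with w = 12.52 mm and f = 11.5 mm.
w/2f = 0.54435; arctan(0.54435) ≈ 28.5616°, so α ≈ 57.1231°.

57.12°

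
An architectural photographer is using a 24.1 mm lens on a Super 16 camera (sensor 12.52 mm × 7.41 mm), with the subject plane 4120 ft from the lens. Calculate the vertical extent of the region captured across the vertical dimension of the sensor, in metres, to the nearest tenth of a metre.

386.1 m

dₒ: 4120 ft × 304.8 mm/ft = 1255775.96 mm.
Similar triangles through the lens centre give W/dₒ = h/dᵢ; with 1/f = 1/dₒ + 1/dᵢ this gives W = h·(dₒ − f)/f.
W = 7.41 mm × (1.25578e+06 − 24.1) / 24.1 = 7.41 × 52105.8863 ≈ 386104.617 mm = 386.105 m.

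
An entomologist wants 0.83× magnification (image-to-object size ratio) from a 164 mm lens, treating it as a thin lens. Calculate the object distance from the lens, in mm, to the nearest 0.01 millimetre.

361.59 mm

With m = dᵢ/dₒ and 1/f = 1/dₒ + 1/dᵢ, substituting dᵢ = m·dₒ gives 1/f = (1 + 1/m)/dₒ, hence dₒ = f·(1 + 1/m).
dₒ = 164 × (1 + 1/0.83) = 164 × 2.20482 ≈ 361.590 mm.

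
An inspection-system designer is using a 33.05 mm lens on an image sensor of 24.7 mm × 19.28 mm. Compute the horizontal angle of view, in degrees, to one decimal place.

Angle of view α = 2·arctan(w/2f) with w = 24.7 mm and f = 33.05 mm.
w/2f = 0.37368; arctan(0.37368) ≈ 20.4895°, so α ≈ 40.9790°.

41.0°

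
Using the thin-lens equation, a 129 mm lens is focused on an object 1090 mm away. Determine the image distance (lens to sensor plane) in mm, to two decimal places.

1/dᵢ = 1/f − 1/dₒ = 1/129 − 1/1090 = 0.0068345 mm⁻¹.
dᵢ = 1/0.0068345 ≈ 146.3163 mm.

146.32 mm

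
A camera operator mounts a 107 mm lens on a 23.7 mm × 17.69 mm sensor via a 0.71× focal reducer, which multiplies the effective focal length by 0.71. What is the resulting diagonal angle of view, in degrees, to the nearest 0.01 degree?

Effective focal length f = 107 × 0.71 = 75.97 mm.
Sensor diagonal = √(23.7² + 17.69²) = √874.6261 ≈ 29.5741 mm.
α = 2·arctan(29.574 / (2 × 75.97)) = 2·arctan(0.19464) ≈ 22.0290°.

22.03°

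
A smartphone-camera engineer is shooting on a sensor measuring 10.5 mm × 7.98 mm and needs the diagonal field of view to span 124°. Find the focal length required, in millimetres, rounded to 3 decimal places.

3.506 mm

Sensor diagonal = √(10.5² + 7.98²) = √173.9304 ≈ 13.1883 mm.
From α = 2·arctan(d/2f) we get f = d / (2·tan(α/2)).
With d = 13.1883 mm and α/2 = 62°, tan(α/2) ≈ 1.88073, so f ≈ 13.1883 / 3.76145 ≈ 3.5062 mm.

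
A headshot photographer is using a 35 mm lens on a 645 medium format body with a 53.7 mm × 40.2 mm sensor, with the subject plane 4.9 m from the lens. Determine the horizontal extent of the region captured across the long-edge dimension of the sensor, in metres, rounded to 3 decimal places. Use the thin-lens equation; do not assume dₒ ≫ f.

7.464 m

dₒ: 4.9 m = 4900 mm.
Similar triangles through the lens centre give W/dₒ = w/dᵢ; with 1/f = 1/dₒ + 1/dᵢ this gives W = w·(dₒ − f)/f.
W = 53.7 mm × (4900 − 35) / 35 = 53.7 × 139.0000 ≈ 7464.300 mm = 7.4643 m.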